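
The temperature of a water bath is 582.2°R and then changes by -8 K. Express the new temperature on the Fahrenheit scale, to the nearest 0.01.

Initial temperature in Celsius: (582.2 - 491.67) × 5/9 = 50.2944°C.
The 8 K change is an interval; Kelvin and Celsius degrees are the same size, so ΔC = -8°C.
Final Celsius temperature: 50.2944 - 8.0000 = 42.2944°C.
In Fahrenheit: 42.2944 × 1.8 + 32 = 108.13°F.

108.13°F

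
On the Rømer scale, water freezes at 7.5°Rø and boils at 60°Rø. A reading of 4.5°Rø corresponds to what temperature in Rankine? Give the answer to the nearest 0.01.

481.38°R

Linear interpolation between the fixed points: C = (4.5 - 7.5) × 100 / (60 - 7.5) = -5.7143°C.
Then -5.7143 × 1.8 + 491.67 = 481.38°R.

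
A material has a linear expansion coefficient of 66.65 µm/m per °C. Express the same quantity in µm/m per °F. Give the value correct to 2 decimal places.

37.03 µm/m per °F

Since only a temperature interval is involved, the additive offset between the scales drops out.
A change of 1°F is a change of 5/9°C, so per °F the value is 66.65 × 5/9 = 37.03.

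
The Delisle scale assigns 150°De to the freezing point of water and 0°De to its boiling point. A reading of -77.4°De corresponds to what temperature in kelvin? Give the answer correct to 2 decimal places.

424.75 K

Linear interpolation between the fixed points: C = (-77.4 - 150) × 100 / (0 - 150) = 151.6000°C.
Then 151.6000 + 273.15 = 424.75 K.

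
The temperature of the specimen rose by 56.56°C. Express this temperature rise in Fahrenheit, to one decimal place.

Only the scale ratio 1.8 matters for a change in temperature.
56.56 × 1.8 = 101.8.

101.8°F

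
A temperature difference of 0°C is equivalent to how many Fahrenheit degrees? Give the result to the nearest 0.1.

0.0°F

An interval of 1°C corresponds to 1.8°F.
0 × 1.8 = 0.0.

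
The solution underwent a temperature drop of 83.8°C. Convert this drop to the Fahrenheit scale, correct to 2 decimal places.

Only the scale ratio 1.8 matters for a change in temperature.
83.8 × 1.8 = 150.84.

150.84°F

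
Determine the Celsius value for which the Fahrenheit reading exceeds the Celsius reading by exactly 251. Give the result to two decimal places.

273.75°C

Let C be the Celsius reading. The Fahrenheit reading is F = 1.8·C + 32.
Require F - C = 251: (0.8)·C + 32 = 251.
C = (251 - 32) / (0.8) = 273.75.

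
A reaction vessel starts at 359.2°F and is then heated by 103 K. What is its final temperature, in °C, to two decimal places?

284.78°C

Initial temperature in Celsius: (359.2 - 32) × 5/9 = 181.7778°C.
The 103 K change is an interval; Kelvin and Celsius degrees are the same size, so ΔC = +103°C.
Final Celsius temperature: 181.7778 + 103.0000 = 284.7778°C.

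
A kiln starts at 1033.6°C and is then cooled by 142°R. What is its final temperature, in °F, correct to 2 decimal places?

The 142°R change is an interval, so only the factor 5/9 applies: -142 × 5/9 = -78.8889°C.
Final Celsius temperature: 1033.6000 - 78.8889 = 954.7111°C.
In Fahrenheit: 954.7111 × 1.8 + 32 = 1750.48°F.

1750.48°F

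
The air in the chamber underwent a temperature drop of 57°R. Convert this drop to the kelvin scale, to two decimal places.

An interval of 1°R corresponds to 5/9 K.
57 × 5/9 = 31.67.

31.67 K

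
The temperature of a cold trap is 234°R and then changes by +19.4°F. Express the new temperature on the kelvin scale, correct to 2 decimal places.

140.78 K

Initial temperature in Celsius: (234 - 491.67) × 5/9 = -143.1500°C.
The 19.4°F change is an interval, so only the factor 5/9 applies: +19.4 × 5/9 = +10.7778°C.
Final Celsius temperature: -143.1500 + 10.7778 = -132.3722°C.
In kelvin: -132.3722 + 273.15 = 140.78 K.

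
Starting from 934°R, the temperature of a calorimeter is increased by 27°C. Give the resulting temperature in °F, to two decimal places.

Initial temperature in Celsius: (934 - 491.67) × 5/9 = 245.7389°C.
Final Celsius temperature: 245.7389 + 27.0000 = 272.7389°C.
In Fahrenheit: 272.7389 × 1.8 + 32 = 522.93°F.

522.93°F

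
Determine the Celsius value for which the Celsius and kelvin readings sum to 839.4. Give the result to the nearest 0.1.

283.1°C

Let C be the Celsius reading. The kelvin reading is K = 1·C + 273.15.
Require C + K = 839.4: (2)·C + 273.15 = 839.4.
C = (839.4 - 273.15) / (2) = 283.1.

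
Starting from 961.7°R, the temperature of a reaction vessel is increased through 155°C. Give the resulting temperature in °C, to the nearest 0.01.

Initial temperature in Celsius: (961.7 - 491.67) × 5/9 = 261.1278°C.
Final Celsius temperature: 261.1278 + 155.0000 = 416.1278°C.

416.13°C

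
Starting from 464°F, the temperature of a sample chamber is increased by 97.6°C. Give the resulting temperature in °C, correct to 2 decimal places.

Initial temperature in Celsius: (464 - 32) × 5/9 = 240.0000°C.
Final Celsius temperature: 240.0000 + 97.6000 = 337.6000°C.

337.60°C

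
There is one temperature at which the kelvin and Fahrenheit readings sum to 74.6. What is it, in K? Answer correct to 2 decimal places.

190.81 K

Let K be the kelvin reading. The Fahrenheit reading is F = 1.8·K - 459.67.
Require K + F = 74.6: (2.8)·K - 459.67 = 74.6.
K = (74.6 + 459.67) / (2.8) = 190.81.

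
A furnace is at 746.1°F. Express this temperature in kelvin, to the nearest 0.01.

669.87 K

In Celsius: (746.1 - 32) × 5/9 = 396.7222°C.
In kelvin: 396.7222 + 273.15 = 669.87 K.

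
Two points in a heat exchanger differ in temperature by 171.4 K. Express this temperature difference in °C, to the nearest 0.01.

171.40°C

Kelvin and Celsius degrees are the same size, so the interval is unchanged: 171.40.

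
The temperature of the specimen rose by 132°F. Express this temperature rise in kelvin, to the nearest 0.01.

Only the scale ratio 5/9 matters for a change in temperature.
132 × 5/9 = 73.33.

73.33 K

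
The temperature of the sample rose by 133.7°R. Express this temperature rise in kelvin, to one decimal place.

For a temperature interval the offset drops out; only the factor 5/9 applies.
133.7 × 5/9 = 74.3.

74.3 K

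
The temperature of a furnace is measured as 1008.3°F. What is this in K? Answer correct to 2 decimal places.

815.54 K

In Celsius: (1008.3 - 32) × 5/9 = 542.3889°C.
In kelvin: 542.3889 + 273.15 = 815.54 K.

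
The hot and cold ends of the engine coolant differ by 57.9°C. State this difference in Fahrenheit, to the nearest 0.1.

104.2°F

For a temperature interval the offset drops out; only the factor 1.8 applies.
57.9 × 1.8 = 104.2.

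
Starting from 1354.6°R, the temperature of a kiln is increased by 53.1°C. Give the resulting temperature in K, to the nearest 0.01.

Initial temperature in Celsius: (1354.6 - 491.67) × 5/9 = 479.4056°C.
Final Celsius temperature: 479.4056 + 53.1000 = 532.5056°C.
In kelvin: 532.5056 + 273.15 = 805.66 K.

805.66 K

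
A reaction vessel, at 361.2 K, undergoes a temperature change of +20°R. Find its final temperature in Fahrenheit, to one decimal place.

210.5°F

Initial temperature in Celsius: 361.2 - 273.15 = 88.0500°C.
The 20°R change is an interval, so only the factor 5/9 applies: +20 × 5/9 = +11.1111°C.
Final Celsius temperature: 88.0500 + 11.1111 = 99.1611°C.
In Fahrenheit: 99.1611 × 1.8 + 32 = 210.5°F.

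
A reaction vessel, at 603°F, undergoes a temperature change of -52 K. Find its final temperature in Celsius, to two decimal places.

265.22°C

Initial temperature in Celsius: (603 - 32) × 5/9 = 317.2222°C.
The 52 K change is an interval; Kelvin and Celsius degrees are the same size, so ΔC = -52°C.
Final Celsius temperature: 317.2222 - 52.0000 = 265.2222°C.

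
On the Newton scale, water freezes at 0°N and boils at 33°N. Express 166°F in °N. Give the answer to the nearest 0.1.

24.6°N

First in Celsius: (166 - 32) × 5/9 = 74.4444°C.
Linearly onto the Newton scale: 0 + (74.4444 / 100) × (33 - 0) = 24.6°N.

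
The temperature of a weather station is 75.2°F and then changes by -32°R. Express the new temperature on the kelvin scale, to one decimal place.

Initial temperature in Celsius: (75.2 - 32) × 5/9 = 24.0000°C.
The 32°R change is an interval, so only the factor 5/9 applies: -32 × 5/9 = -17.7778°C.
Final Celsius temperature: 24.0000 - 17.7778 = 6.2222°C.
In kelvin: 6.2222 + 273.15 = 279.4 K.

279.4 K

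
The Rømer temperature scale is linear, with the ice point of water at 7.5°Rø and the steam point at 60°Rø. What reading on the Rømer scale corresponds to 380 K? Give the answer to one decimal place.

First in Celsius: 380 - 273.15 = 106.8500°C.
Linearly onto the Rømer scale: 7.5 + (106.8500 / 100) × (60 - 7.5) = 63.6°Rø.

63.6°Rø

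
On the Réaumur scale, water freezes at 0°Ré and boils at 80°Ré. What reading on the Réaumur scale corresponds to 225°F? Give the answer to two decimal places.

85.78°Ré

First in Celsius: (225 - 32) × 5/9 = 107.2222°C.
Linearly onto the Réaumur scale: 0 + (107.2222 / 100) × (80 - 0) = 85.78°Ré.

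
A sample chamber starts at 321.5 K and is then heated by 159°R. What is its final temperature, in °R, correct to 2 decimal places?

Initial temperature in Celsius: 321.5 - 273.15 = 48.3500°C.
The 159°R change is an interval, so only the factor 5/9 applies: +159 × 5/9 = +88.3333°C.
Final Celsius temperature: 48.3500 + 88.3333 = 136.6833°C.
In Rankine: 136.6833 × 1.8 + 491.67 = 737.70°R.

737.70°R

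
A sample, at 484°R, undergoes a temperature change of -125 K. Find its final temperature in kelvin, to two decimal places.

143.89 K

Initial temperature in Celsius: (484 - 491.67) × 5/9 = -4.2611°C.
The 125 K change is an interval; Kelvin and Celsius degrees are the same size, so ΔC = -125°C.
Final Celsius temperature: -4.2611 - 125.0000 = -129.2611°C.
In kelvin: -129.2611 + 273.15 = 143.89 K.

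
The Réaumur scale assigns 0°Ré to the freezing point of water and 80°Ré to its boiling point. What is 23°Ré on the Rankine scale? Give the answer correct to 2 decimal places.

543.42°R

Linear interpolation between the fixed points: C = (23 - 0) × 100 / (80 - 0) = 28.7500°C.
Then 28.7500 × 1.8 + 491.67 = 543.42°R.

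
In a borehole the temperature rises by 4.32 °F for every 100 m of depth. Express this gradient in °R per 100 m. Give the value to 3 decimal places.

4.320 °R/100 m

Since only a temperature interval is involved, the additive offset between the scales drops out.
A change of 1°F is a change of 1°R, so 4.32 × 1 = 4.320.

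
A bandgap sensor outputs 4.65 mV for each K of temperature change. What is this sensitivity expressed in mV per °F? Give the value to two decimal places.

The quantity depends on a temperature interval, so only the ratio of degree sizes applies; the offset between the scales is irrelevant.
A change of 1°F is a change of 5/9 K, so per °F the value is 4.65 × 5/9 = 2.58.

2.58 mV per °F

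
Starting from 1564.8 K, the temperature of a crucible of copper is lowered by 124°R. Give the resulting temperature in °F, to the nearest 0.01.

2232.97°F

Initial temperature in Celsius: 1564.8 - 273.15 = 1291.6500°C.
The 124°R change is an interval, so only the factor 5/9 applies: -124 × 5/9 = -68.8889°C.
Final Celsius temperature: 1291.6500 - 68.8889 = 1222.7611°C.
In Fahrenheit: 1222.7611 × 1.8 + 32 = 2232.97°F.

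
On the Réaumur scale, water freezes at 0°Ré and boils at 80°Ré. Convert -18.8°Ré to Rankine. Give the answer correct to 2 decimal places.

Linear interpolation between the fixed points: C = (-18.8 - 0) × 100 / (80 - 0) = -23.5000°C.
Then -23.5000 × 1.8 + 491.67 = 449.37°R.

449.37°R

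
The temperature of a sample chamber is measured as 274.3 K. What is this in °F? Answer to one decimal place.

34.1°F

In Celsius: 274.3 - 273.15 = 1.1500°C.
In Fahrenheit: 1.1500 × 1.8 + 32 = 34.1°F.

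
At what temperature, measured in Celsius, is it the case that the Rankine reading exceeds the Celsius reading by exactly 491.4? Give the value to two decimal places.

-0.34°C

Let C be the Celsius reading. The Rankine reading is R = 1.8·C + 491.67.
Require R - C = 491.4: (0.8)·C + 491.67 = 491.4.
C = (491.4 - 491.67) / (0.8) = -0.34.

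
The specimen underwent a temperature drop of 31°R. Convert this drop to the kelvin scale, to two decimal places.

Only the scale ratio 5/9 matters for a change in temperature.
31 × 5/9 = 17.22.

17.22 K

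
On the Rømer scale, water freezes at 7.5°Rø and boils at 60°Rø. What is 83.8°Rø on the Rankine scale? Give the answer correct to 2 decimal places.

753.27°R

Linear interpolation between the fixed points: C = (83.8 - 7.5) × 100 / (60 - 7.5) = 145.3333°C.
Then 145.3333 × 1.8 + 491.67 = 753.27°R.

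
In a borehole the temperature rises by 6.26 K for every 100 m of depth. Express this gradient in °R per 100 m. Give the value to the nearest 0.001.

Since only a temperature interval is involved, the additive offset between the scales drops out.
A change of 1 K is a change of 1.8°R, so 6.26 × 1.8 = 11.268.

11.268 °R/100 m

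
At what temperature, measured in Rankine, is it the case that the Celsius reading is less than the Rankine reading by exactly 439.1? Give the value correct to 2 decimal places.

Let R be the Rankine reading. The Celsius reading is C = 5/9·R - 273.15.
Require C - R = -439.1: (-4/9)·R - 273.15 = -439.1.
R = (-439.1 + 273.15) / (-4/9) = 373.39.

373.39°R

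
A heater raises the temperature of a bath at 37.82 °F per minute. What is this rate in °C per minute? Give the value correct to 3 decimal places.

21.011 °C/minute

Since only a temperature interval is involved, the additive offset between the scales drops out.
A change of 1°F is a change of 5/9°C, so 37.82 × 5/9 = 21.011.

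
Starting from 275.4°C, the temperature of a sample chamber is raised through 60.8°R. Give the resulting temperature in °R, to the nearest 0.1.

1048.2°R

The 60.8°R change is an interval, so only the factor 5/9 applies: +60.8 × 5/9 = +33.7778°C.
Final Celsius temperature: 275.4000 + 33.7778 = 309.1778°C.
In Rankine: 309.1778 × 1.8 + 491.67 = 1048.2°R.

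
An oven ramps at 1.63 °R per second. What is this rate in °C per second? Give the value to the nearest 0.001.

0.906 °C/second

Since only a temperature interval is involved, the additive offset between the scales drops out.
A change of 1°R is a change of 5/9°C, so 1.63 × 5/9 = 0.906.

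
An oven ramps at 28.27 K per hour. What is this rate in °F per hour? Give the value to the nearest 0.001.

Since only a temperature interval is involved, the additive offset between the scales drops out.
A change of 1 K is a change of 1.8°F, so 28.27 × 1.8 = 50.886.

50.886 °F/hour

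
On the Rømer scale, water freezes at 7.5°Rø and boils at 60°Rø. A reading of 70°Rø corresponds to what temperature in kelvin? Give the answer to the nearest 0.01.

392.20 K

Linear interpolation between the fixed points: C = (70 - 7.5) × 100 / (60 - 7.5) = 119.0476°C.
Then 119.0476 + 273.15 = 392.20 K.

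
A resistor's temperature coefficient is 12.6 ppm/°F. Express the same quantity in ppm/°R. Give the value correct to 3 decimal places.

Since only a temperature interval is involved, the additive offset between the scales drops out.
A change of 1°R is a change of 1°F, so per °R the value is 12.6 × 1 = 12.600.

12.600 ppm/°R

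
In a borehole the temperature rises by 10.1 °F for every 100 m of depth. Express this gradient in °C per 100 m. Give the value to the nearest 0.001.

5.611 °C/100 m

The quantity depends on a temperature interval, so only the ratio of degree sizes applies; the offset between the scales is irrelevant.
A change of 1°F is a change of 5/9°C, so 10.1 × 5/9 = 5.611.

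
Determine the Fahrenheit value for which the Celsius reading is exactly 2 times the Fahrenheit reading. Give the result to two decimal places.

-12.31°F

Let F be the Fahrenheit reading. The Celsius reading is C = 5/9·F - 17.7778.
Require C = 2·F: 5/9·F - 17.7778 = 2·F.
(-13/9)·F = 17.7778  ⇒  F = -12.31.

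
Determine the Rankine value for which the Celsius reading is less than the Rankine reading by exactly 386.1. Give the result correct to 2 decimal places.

254.14°R

Let R be the Rankine reading. The Celsius reading is C = 5/9·R - 273.15.
Require C - R = -386.1: (-4/9)·R - 273.15 = -386.1.
R = (-386.1 + 273.15) / (-4/9) = 254.14.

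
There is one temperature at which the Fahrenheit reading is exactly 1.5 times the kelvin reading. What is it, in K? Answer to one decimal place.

1532.2 K

Let K be the kelvin reading. The Fahrenheit reading is F = 1.8·K - 459.67.
Require F = 1.5·K: 1.8·K - 459.67 = 1.5·K.
(0.3)·K = 459.67  ⇒  K = 1532.2.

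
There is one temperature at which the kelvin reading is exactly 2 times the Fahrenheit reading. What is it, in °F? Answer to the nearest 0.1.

Let F be the Fahrenheit reading. The kelvin reading is K = 5/9·F + 255.372.
Require K = 2·F: 5/9·F + 255.372 = 2·F.
(-13/9)·F = -255.372  ⇒  F = 176.8.

176.8°F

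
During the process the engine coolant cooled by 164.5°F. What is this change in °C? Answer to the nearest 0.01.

For a temperature interval the offset drops out; only the factor 5/9 applies.
164.5 × 5/9 = 91.39.

91.39°C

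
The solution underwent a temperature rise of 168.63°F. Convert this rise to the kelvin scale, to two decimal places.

93.68 K

For a temperature interval the offset drops out; only the factor 5/9 applies.
168.63 × 5/9 = 93.68.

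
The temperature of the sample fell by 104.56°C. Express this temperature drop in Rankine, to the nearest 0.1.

188.2°R

An interval of 1°C corresponds to 1.8°R.
104.56 × 1.8 = 188.2.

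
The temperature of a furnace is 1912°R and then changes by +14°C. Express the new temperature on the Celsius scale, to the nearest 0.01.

803.07°C

Initial temperature in Celsius: (1912 - 491.67) × 5/9 = 789.0722°C.
Final Celsius temperature: 789.0722 + 14.0000 = 803.0722°C.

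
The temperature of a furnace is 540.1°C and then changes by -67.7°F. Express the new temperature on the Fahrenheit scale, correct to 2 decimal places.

936.48°F

The 67.7°F change is an interval, so only the factor 5/9 applies: -67.7 × 5/9 = -37.6111°C.
Final Celsius temperature: 540.1000 - 37.6111 = 502.4889°C.
In Fahrenheit: 502.4889 × 1.8 + 32 = 936.48°F.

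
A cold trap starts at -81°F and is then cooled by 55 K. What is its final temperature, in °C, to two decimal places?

-117.78°C

Initial temperature in Celsius: (-81 - 32) × 5/9 = -62.7778°C.
The 55 K change is an interval; Kelvin and Celsius degrees are the same size, so ΔC = -55°C.
Final Celsius temperature: -62.7778 - 55.0000 = -117.7778°C.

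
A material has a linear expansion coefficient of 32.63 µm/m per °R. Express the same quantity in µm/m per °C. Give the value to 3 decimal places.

The quantity depends on a temperature interval, so only the ratio of degree sizes applies; the offset between the scales is irrelevant.
A change of 1°C is a change of 1.8°R, so per °C the value is 32.63 × 1.8 = 58.734.

58.734 µm/m per °C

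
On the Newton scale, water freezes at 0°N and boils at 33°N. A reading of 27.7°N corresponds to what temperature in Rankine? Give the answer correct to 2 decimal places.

Linear interpolation between the fixed points: C = (27.7 - 0) × 100 / (33 - 0) = 83.9394°C.
Then 83.9394 × 1.8 + 491.67 = 642.76°R.

642.76°R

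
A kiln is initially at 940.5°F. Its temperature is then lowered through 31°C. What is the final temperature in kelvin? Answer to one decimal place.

746.9 K

Initial temperature in Celsius: (940.5 - 32) × 5/9 = 504.7222°C.
Final Celsius temperature: 504.7222 - 31.0000 = 473.7222°C.
In kelvin: 473.7222 + 273.15 = 746.9 K.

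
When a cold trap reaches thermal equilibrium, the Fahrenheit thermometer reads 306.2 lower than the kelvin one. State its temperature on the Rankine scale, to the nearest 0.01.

Let x be the kelvin reading; then the Fahrenheit reading is 1.8·x - 459.67.
(1.8·x - 459.67) - x = -306.2  ⇒  (0.8)·x = 153.47  ⇒  x = 191.8375 K.
In Celsius: 191.8375 - 273.15 = -81.3125°C.
In Rankine: -81.3125 × 1.8 + 491.67 = 345.31°R.

345.31°R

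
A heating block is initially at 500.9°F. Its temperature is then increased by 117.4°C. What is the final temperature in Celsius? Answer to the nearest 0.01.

377.90°C

Initial temperature in Celsius: (500.9 - 32) × 5/9 = 260.5000°C.
Final Celsius temperature: 260.5000 + 117.4000 = 377.9000°C.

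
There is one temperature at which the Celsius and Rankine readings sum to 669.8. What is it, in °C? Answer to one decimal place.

63.6°C

Let C be the Celsius reading. The Rankine reading is R = 1.8·C + 491.67.
Require C + R = 669.8: (2.8)·C + 491.67 = 669.8.
C = (669.8 - 491.67) / (2.8) = 63.6.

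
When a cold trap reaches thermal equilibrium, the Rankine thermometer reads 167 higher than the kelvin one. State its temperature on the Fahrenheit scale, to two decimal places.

Let x be the kelvin reading; then the Rankine reading is 1.8·x.
(1.8·x) - x = 167  ⇒  (0.8)·x = 167  ⇒  x = 208.7500 K.
In Celsius: 208.75 - 273.15 = -64.4000°C.
In Fahrenheit: -64.4000 × 1.8 + 32 = -83.92°F.

-83.92°F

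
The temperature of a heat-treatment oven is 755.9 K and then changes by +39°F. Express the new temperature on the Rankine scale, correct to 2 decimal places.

1399.62°R

Initial temperature in Celsius: 755.9 - 273.15 = 482.7500°C.
The 39°F change is an interval, so only the factor 5/9 applies: +39 × 5/9 = +21.6667°C.
Final Celsius temperature: 482.7500 + 21.6667 = 504.4167°C.
In Rankine: 504.4167 × 1.8 + 491.67 = 1399.62°R.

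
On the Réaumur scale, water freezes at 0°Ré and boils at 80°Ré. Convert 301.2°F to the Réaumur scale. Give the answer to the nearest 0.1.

First in Celsius: (301.2 - 32) × 5/9 = 149.5556°C.
Linearly onto the Réaumur scale: 0 + (149.5556 / 100) × (80 - 0) = 119.6°Ré.

119.6°Ré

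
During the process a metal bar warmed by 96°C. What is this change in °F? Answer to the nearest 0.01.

172.80°F

An interval of 1°C corresponds to 1.8°F.
96 × 1.8 = 172.80.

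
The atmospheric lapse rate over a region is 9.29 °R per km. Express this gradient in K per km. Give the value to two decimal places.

5.16 K/km

Since only a temperature interval is involved, the additive offset between the scales drops out.
A change of 1°R is a change of 5/9 K, so 9.29 × 5/9 = 5.16.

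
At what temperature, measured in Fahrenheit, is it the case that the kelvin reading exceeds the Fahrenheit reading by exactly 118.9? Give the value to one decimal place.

Let F be the Fahrenheit reading. The kelvin reading is K = 5/9·F + 255.372.
Require K - F = 118.9: (-4/9)·F + 255.372 = 118.9.
F = (118.9 - 255.372) / (-4/9) = 307.1.

307.1°F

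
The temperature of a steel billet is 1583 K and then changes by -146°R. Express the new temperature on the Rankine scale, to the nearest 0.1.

Initial temperature in Celsius: 1583 - 273.15 = 1309.8500°C.
The 146°R change is an interval, so only the factor 5/9 applies: -146 × 5/9 = -81.1111°C.
Final Celsius temperature: 1309.8500 - 81.1111 = 1228.7389°C.
In Rankine: 1228.7389 × 1.8 + 491.67 = 2703.4°R.

2703.4°R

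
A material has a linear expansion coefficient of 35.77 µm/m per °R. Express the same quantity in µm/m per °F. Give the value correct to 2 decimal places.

35.77 µm/m per °F

The quantity depends on a temperature interval, so only the ratio of degree sizes applies; the offset between the scales is irrelevant.
A change of 1°F is a change of 1°R, so per °F the value is 35.77 × 1 = 35.77.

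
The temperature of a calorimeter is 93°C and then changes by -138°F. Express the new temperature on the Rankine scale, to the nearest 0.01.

The 138°F change is an interval, so only the factor 5/9 applies: -138 × 5/9 = -76.6667°C.
Final Celsius temperature: 93.0000 - 76.6667 = 16.3333°C.
In Rankine: 16.3333 × 1.8 + 491.67 = 521.07°R.

521.07°R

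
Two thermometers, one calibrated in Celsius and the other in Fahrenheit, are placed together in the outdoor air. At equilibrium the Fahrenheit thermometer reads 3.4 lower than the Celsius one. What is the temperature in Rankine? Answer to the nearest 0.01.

Let x be the Celsius reading; then the Fahrenheit reading is 1.8·x + 32.
(1.8·x + 32) - x = -3.4  ⇒  (0.8)·x = -35.4  ⇒  x = -44.2500°C.
In Rankine: -44.2500 × 1.8 + 491.67 = 412.02°R.

412.02°R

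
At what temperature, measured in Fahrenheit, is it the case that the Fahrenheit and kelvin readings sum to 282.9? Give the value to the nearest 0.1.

17.7°F

Let F be the Fahrenheit reading. The kelvin reading is K = 5/9·F + 255.372.
Require F + K = 282.9: (14/9)·F + 255.372 = 282.9.
F = (282.9 - 255.372) / (14/9) = 17.7.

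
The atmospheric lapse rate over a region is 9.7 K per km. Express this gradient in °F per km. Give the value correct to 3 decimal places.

17.460 °F/km

Since only a temperature interval is involved, the additive offset between the scales drops out.
A change of 1 K is a change of 1.8°F, so 9.7 × 1.8 = 17.460.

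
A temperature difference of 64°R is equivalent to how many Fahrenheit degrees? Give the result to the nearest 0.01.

64.00°F

Rankine and Fahrenheit degrees are the same size, so the interval is unchanged: 64.00.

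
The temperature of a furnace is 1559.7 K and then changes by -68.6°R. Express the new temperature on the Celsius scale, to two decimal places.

1248.44°C

Initial temperature in Celsius: 1559.7 - 273.15 = 1286.5500°C.
The 68.6°R change is an interval, so only the factor 5/9 applies: -68.6 × 5/9 = -38.1111°C.
Final Celsius temperature: 1286.5500 - 38.1111 = 1248.4389°C.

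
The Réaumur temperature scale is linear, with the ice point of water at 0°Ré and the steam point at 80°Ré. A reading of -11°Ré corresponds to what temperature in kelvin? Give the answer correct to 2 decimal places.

Linear interpolation between the fixed points: C = (-11 - 0) × 100 / (80 - 0) = -13.7500°C.
Then -13.7500 + 273.15 = 259.40 K.

259.40 K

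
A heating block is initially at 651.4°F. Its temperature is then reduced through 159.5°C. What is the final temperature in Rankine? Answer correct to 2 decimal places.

823.97°R

Initial temperature in Celsius: (651.4 - 32) × 5/9 = 344.1111°C.
Final Celsius temperature: 344.1111 - 159.5000 = 184.6111°C.
In Rankine: 184.6111 × 1.8 + 491.67 = 823.97°R.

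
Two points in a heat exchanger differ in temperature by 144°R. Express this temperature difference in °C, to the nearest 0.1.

80.0°C

An interval of 1°R corresponds to 5/9°C.
144 × 5/9 = 80.0.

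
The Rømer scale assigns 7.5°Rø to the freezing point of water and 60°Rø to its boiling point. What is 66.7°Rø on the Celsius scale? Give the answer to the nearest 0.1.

Linear interpolation between the fixed points: C = (66.7 - 7.5) × 100 / (60 - 7.5) = 112.7619°C.

112.8°C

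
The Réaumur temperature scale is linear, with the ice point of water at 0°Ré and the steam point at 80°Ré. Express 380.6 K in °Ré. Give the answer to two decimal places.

85.96°Ré

First in Celsius: 380.6 - 273.15 = 107.4500°C.
Linearly onto the Réaumur scale: 0 + (107.4500 / 100) × (80 - 0) = 85.96°Ré.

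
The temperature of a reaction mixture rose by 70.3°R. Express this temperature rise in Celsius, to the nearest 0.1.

39.1°C

Only the scale ratio 5/9 matters for a change in temperature.
70.3 × 5/9 = 39.1.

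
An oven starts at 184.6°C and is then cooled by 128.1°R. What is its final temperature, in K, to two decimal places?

The 128.1°R change is an interval, so only the factor 5/9 applies: -128.1 × 5/9 = -71.1667°C.
Final Celsius temperature: 184.6000 - 71.1667 = 113.4333°C.
In kelvin: 113.4333 + 273.15 = 386.58 K.

386.58 K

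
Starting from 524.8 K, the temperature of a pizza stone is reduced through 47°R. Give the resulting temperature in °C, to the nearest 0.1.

Initial temperature in Celsius: 524.8 - 273.15 = 251.6500°C.
The 47°R change is an interval, so only the factor 5/9 applies: -47 × 5/9 = -26.1111°C.
Final Celsius temperature: 251.6500 - 26.1111 = 225.5389°C.

225.5°C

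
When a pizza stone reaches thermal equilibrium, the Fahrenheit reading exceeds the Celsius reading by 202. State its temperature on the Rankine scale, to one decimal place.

Let x be the Celsius reading; then the Fahrenheit reading is 1.8·x + 32.
(1.8·x + 32) - x = 202  ⇒  (0.8)·x = 170  ⇒  x = 212.5000°C.
In Rankine: 212.5000 × 1.8 + 491.67 = 874.2°R.

874.2°R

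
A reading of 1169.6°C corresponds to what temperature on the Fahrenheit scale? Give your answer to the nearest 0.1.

In Fahrenheit: 1169.6000 × 1.8 + 32 = 2137.3°F.

2137.3°F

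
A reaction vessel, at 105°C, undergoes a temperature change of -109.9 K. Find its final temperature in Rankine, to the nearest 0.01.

482.85°R

The 109.9 K change is an interval; Kelvin and Celsius degrees are the same size, so ΔC = -109.9°C.
Final Celsius temperature: 105.0000 - 109.9000 = -4.9000°C.
In Rankine: -4.9000 × 1.8 + 491.67 = 482.85°R.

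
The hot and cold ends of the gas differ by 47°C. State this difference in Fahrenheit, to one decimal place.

An interval of 1°C corresponds to 1.8°F.
47 × 1.8 = 84.6.

84.6°F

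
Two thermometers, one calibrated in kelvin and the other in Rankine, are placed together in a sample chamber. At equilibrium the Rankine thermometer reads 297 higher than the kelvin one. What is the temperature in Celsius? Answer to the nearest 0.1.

Let x be the kelvin reading; then the Rankine reading is 1.8·x.
(1.8·x) - x = 297  ⇒  (0.8)·x = 297  ⇒  x = 371.2500 K.
In Celsius: 371.25 - 273.15 = 98.1°C.

98.1°C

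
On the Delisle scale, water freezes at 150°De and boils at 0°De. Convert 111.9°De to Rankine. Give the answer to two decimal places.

537.39°R

Linear interpolation between the fixed points: C = (111.9 - 150) × 100 / (0 - 150) = 25.4000°C.
Then 25.4000 × 1.8 + 491.67 = 537.39°R.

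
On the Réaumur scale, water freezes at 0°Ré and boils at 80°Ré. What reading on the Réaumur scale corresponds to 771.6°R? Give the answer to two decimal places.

124.41°Ré

First in Celsius: (771.6 - 491.67) × 5/9 = 155.5167°C.
Linearly onto the Réaumur scale: 0 + (155.5167 / 100) × (80 - 0) = 124.41°Ré.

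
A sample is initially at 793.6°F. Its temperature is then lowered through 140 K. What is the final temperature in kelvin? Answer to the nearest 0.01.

556.26 K

Initial temperature in Celsius: (793.6 - 32) × 5/9 = 423.1111°C.
The 140 K change is an interval; Kelvin and Celsius degrees are the same size, so ΔC = -140°C.
Final Celsius temperature: 423.1111 - 140.0000 = 283.1111°C.
In kelvin: 283.1111 + 273.15 = 556.26 K.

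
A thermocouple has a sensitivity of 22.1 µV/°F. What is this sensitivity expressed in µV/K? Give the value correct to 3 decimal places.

39.780 µV/K

The quantity depends on a temperature interval, so only the ratio of degree sizes applies; the offset between the scales is irrelevant.
A change of 1 K is a change of 1.8°F, so per K the value is 22.1 × 1.8 = 39.780.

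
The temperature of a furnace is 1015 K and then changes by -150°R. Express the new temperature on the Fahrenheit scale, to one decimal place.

Initial temperature in Celsius: 1015 - 273.15 = 741.8500°C.
The 150°R change is an interval, so only the factor 5/9 applies: -150 × 5/9 = -83.3333°C.
Final Celsius temperature: 741.8500 - 83.3333 = 658.5167°C.
In Fahrenheit: 658.5167 × 1.8 + 32 = 1217.3°F.

1217.3°F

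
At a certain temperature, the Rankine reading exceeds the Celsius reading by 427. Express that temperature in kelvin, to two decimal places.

192.31 K

Let x be the Celsius reading; then the Rankine reading is 1.8·x + 491.67.
(1.8·x + 491.67) - x = 427  ⇒  (0.8)·x = -64.67  ⇒  x = -80.8375°C.
In kelvin: -80.8375 + 273.15 = 192.31 K.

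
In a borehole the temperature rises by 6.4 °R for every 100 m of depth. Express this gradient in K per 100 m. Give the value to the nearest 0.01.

The quantity depends on a temperature interval, so only the ratio of degree sizes applies; the offset between the scales is irrelevant.
A change of 1°R is a change of 5/9 K, so 6.4 × 5/9 = 3.56.

3.56 K/100 m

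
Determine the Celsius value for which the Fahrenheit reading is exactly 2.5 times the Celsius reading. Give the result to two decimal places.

Let C be the Celsius reading. The Fahrenheit reading is F = 1.8·C + 32.
Require F = 2.5·C: 1.8·C + 32 = 2.5·C.
(-0.7)·C = -32  ⇒  C = 45.71.

45.71°C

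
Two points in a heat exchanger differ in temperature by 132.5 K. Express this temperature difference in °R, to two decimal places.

238.50°R

Only the scale ratio 1.8 matters for a change in temperature.
132.5 × 1.8 = 238.50.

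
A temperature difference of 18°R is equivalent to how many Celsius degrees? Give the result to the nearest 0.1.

An interval of 1°R corresponds to 5/9°C.
18 × 5/9 = 10.0.

10.0°C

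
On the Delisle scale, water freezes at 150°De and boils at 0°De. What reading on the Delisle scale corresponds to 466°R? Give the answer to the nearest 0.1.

First in Celsius: (466 - 491.67) × 5/9 = -14.2611°C.
Linearly onto the Delisle scale: 150 + (-14.2611 / 100) × (0 - 150) = 171.4°De.

171.4°De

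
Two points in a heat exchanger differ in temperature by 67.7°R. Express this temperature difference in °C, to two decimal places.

37.61°C

For a temperature interval the offset drops out; only the factor 5/9 applies.
67.7 × 5/9 = 37.61.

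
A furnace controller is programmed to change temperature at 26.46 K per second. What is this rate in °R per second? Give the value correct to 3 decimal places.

Since only a temperature interval is involved, the additive offset between the scales drops out.
A change of 1 K is a change of 1.8°R, so 26.46 × 1.8 = 47.628.

47.628 °R/second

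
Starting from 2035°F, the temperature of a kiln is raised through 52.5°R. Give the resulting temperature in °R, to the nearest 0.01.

2547.17°R

Initial temperature in Celsius: (2035 - 32) × 5/9 = 1112.7778°C.
The 52.5°R change is an interval, so only the factor 5/9 applies: +52.5 × 5/9 = +29.1667°C.
Final Celsius temperature: 1112.7778 + 29.1667 = 1141.9444°C.
In Rankine: 1141.9444 × 1.8 + 491.67 = 2547.17°R.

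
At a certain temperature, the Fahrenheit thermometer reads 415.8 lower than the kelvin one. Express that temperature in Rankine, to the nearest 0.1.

Let x be the kelvin reading; then the Fahrenheit reading is 1.8·x - 459.67.
(1.8·x - 459.67) - x = -415.8  ⇒  (0.8)·x = 43.87  ⇒  x = 54.8375 K.
In Celsius: 54.8375 - 273.15 = -218.3125°C.
In Rankine: -218.3125 × 1.8 + 491.67 = 98.7°R.

98.7°R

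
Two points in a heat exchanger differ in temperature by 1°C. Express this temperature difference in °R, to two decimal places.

An interval of 1°C corresponds to 1.8°R.
1 × 1.8 = 1.80.

1.80°R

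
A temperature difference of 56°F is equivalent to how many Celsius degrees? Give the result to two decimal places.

31.11°C

An interval of 1°F corresponds to 5/9°C.
56 × 5/9 = 31.11.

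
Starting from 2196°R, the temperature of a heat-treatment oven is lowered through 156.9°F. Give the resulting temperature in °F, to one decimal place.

1579.4°F

Initial temperature in Celsius: (2196 - 491.67) × 5/9 = 946.8500°C.
The 156.9°F change is an interval, so only the factor 5/9 applies: -156.9 × 5/9 = -87.1667°C.
Final Celsius temperature: 946.8500 - 87.1667 = 859.6833°C.
In Fahrenheit: 859.6833 × 1.8 + 32 = 1579.4°F.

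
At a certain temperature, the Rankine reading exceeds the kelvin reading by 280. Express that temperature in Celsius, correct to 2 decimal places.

Let x be the kelvin reading; then the Rankine reading is 1.8·x.
(1.8·x) - x = 280  ⇒  (0.8)·x = 280  ⇒  x = 350.0000 K.
In Celsius: 350 - 273.15 = 76.85°C.

76.85°C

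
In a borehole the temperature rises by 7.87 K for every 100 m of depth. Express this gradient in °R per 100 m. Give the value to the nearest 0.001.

14.166 °R/100 m

The quantity depends on a temperature interval, so only the ratio of degree sizes applies; the offset between the scales is irrelevant.
A change of 1 K is a change of 1.8°R, so 7.87 × 1.8 = 14.166.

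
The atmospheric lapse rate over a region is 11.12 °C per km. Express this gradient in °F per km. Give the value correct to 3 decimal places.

Since only a temperature interval is involved, the additive offset between the scales drops out.
A change of 1°C is a change of 1.8°F, so 11.12 × 1.8 = 20.016.

20.016 °F/km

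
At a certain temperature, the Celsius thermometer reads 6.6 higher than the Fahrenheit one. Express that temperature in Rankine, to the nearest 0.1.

404.8°R

Let x be the Fahrenheit reading; then the Celsius reading is 5/9·x - 17.7778.
(5/9·x - 17.7778) - x = 6.6  ⇒  (-4/9)·x = 24.3778  ⇒  x = -54.8500°F.
In Celsius: (-54.85 - 32) × 5/9 = -48.2500°C.
In Rankine: -48.2500 × 1.8 + 491.67 = 404.8°R.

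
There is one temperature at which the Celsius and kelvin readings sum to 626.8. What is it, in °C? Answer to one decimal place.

176.8°C

Let C be the Celsius reading. The kelvin reading is K = 1·C + 273.15.
Require C + K = 626.8: (2)·C + 273.15 = 626.8.
C = (626.8 - 273.15) / (2) = 176.8.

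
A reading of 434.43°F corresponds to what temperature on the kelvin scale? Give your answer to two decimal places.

In Celsius: (434.43 - 32) × 5/9 = 223.5722°C.
In kelvin: 223.5722 + 273.15 = 496.72 K.

496.72 K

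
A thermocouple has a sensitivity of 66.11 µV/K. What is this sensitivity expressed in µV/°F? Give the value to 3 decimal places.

36.728 µV/°F

The quantity depends on a temperature interval, so only the ratio of degree sizes applies; the offset between the scales is irrelevant.
A change of 1°F is a change of 5/9 K, so per °F the value is 66.11 × 5/9 = 36.728.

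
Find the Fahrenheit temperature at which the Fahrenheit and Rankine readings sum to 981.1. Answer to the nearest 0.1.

260.7°F

Let F be the Fahrenheit reading. The Rankine reading is R = 1·F + 459.67.
Require F + R = 981.1: (2)·F + 459.67 = 981.1.
F = (981.1 - 459.67) / (2) = 260.7.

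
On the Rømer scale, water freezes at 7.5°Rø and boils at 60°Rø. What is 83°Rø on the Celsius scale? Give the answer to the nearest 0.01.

143.81°C

Linear interpolation between the fixed points: C = (83 - 7.5) × 100 / (60 - 7.5) = 143.8095°C.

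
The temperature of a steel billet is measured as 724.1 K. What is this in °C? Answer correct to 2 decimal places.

In Celsius: 724.1 - 273.15 = 450.9500°C.

450.95°C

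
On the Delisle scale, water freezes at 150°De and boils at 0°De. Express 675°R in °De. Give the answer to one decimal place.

First in Celsius: (675 - 491.67) × 5/9 = 101.8500°C.
Linearly onto the Delisle scale: 150 + (101.8500 / 100) × (0 - 150) = -2.8°De.

-2.8°De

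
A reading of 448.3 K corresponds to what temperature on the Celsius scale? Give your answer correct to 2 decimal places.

In Celsius: 448.3 - 273.15 = 175.1500°C.

175.15°C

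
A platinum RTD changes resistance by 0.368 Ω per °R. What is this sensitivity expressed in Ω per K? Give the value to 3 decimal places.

0.662 Ω per K

Since only a temperature interval is involved, the additive offset between the scales drops out.
A change of 1 K is a change of 1.8°R, so per K the value is 0.368 × 1.8 = 0.662.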